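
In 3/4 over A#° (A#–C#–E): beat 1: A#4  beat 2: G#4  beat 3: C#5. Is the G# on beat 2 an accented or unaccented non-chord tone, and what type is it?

Unaccented escape tone.

The harmony at that moment is A# diminished triad (A#, C#, E); G#4 is not a chord tone.
It is approached by step down from A#4 and left by leap up to C#5.
Step in, leap out — an escape tone.
It falls on a weak beat, so it is unaccented.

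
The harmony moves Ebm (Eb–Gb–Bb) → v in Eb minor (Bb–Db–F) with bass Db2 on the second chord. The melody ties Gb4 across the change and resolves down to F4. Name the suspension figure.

At the second chord the bass is Db2. The suspended Gb4 lies a fourth above the bass; after resolving down by step to F4, the interval above the bass becomes a third.
Suspension figures are named by those two intervals: 4–3.

4–3 suspension.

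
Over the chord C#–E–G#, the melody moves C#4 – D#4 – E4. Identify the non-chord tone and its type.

D#4 is a passing tone.

The harmony at that moment is C# minor triad (C#, E, G#); D#4 is not a chord tone.
It is approached by step up from C#4 and left by step up to E4.
Step in, step out in the same direction — a passing tone.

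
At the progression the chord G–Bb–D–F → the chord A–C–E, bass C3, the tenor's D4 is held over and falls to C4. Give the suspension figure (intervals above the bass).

9–8 suspension.

At the second chord the bass is C3. The suspended D4 lies a ninth above the bass; after resolving down by step to C4, the interval above the bass becomes an octave.
Suspension figures are named by those two intervals: 9–8.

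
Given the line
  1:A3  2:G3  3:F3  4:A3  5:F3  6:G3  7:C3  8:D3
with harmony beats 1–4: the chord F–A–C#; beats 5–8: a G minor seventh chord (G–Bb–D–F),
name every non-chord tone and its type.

G3 (beat 2) — passing tone; C3 (beat 7) — appoggiatura.

The harmony at that moment is F augmented triad (F, A, C#); G3 is not a chord tone.
It is approached by step down from A3 and left by step down to F3.
Step in, step out in the same direction — a passing tone.
The harmony at that moment is G minor seventh chord (G, Bb, D, F); C3 is not a chord tone.
It is approached by leap down from G3 and left by step up to D3.
Leap in, step out — an appoggiatura.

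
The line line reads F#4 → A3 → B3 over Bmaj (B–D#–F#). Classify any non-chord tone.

The harmony at that moment is B major triad (B, D#, F#); A3 is not a chord tone.
It is approached by leap down from F#4 and left by step up to B3.
Leap in, step out — an appoggiatura.

A3 is an appoggiatura.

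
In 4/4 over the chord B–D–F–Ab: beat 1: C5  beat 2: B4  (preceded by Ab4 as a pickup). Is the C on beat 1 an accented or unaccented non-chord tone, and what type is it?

Accented appoggiatura.

The harmony at that moment is B diminished seventh chord (B, D, F, Ab); C5 is not a chord tone.
It is approached by leap up from Ab4 and left by step down to B4.
Leap in, step out — an appoggiatura.
It falls on the downbeat, so it is accented.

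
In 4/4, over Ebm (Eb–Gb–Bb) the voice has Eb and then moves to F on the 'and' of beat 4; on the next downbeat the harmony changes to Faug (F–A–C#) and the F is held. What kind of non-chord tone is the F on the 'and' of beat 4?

Anticipation.

The harmony at that moment is Eb minor triad (Eb, Gb, Bb); F is not a chord tone.
It is approached by step up from Eb and then sustained as the same pitch into the next harmony.
Arriving early and becoming a chord tone when the harmony changes — an anticipation.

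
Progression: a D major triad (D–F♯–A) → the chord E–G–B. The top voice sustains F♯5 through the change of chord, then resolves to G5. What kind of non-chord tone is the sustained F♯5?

F♯5 is a retardation.

The harmony at that moment is E minor triad (E, G, B); F♯5 is not a chord tone.
It is held over (the same pitch as the preceding F♯5) and left by step up to G5.
Held over from the previous chord and resolving up by step — a retardation.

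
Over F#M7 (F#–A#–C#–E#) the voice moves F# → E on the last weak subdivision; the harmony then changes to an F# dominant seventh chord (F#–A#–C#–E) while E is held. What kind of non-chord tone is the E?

The harmony at that moment is F# major seventh chord (F#, A#, C#, E#); E is not a chord tone.
It is approached by step down from F# and then sustained as the same pitch into the next harmony.
Arriving early and becoming a chord tone when the harmony changes — an anticipation.

E is an anticipation.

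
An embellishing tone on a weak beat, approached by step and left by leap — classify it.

Approach: by step. Departure: by leap. Metric position: weak.
Step in, leap out, from a weak position — an escape tone (échappée). (It is the mirror image of the appoggiatura, which leaps in and steps out on a strong beat.)

Escape tone.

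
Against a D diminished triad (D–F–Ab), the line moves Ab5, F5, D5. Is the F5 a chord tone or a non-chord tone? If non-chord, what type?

D diminished triad contains D, F, Ab; F is the third, so it is a chord tone.

Chord tone (the third of D diminished triad).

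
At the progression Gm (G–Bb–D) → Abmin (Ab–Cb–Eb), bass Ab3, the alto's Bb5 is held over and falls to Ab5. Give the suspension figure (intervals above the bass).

9–8 suspension.

At the second chord the bass is Ab3. The suspended Bb5 lies a ninth above the bass; after resolving down by step to Ab5, the interval above the bass becomes an octave.
Suspension figures are named by those two intervals: 9–8.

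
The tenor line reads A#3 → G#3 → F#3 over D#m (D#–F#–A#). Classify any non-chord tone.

The harmony at that moment is D# minor triad (D#, F#, A#); G#3 is not a chord tone.
It is approached by step down from A#3 and left by step down to F#3.
Step in, step out in the same direction — a passing tone.

G#3 is a passing tone.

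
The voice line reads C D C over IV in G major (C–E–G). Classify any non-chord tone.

The harmony at that moment is C major triad (C, E, G); D is not a chord tone.
It is approached by step up from C and left by step down to C.
Step away and step back to the same note — a neighbor tone (upper neighbor).

D is a neighbor tone.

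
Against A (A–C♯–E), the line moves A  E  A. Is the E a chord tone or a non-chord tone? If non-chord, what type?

Chord tone (the fifth of A major triad).

A major triad contains A, C♯, E; E is the fifth, so it is a chord tone.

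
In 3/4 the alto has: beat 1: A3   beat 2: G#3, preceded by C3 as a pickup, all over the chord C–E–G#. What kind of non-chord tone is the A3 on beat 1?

The harmony at that moment is C augmented triad (C, E, G#); A3 is not a chord tone.
It is approached by leap up from C3 and left by step down to G#3.
Leap in, step out, metrically accented — an appoggiatura.

Appoggiatura.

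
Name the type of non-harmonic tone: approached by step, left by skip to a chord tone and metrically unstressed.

Approach: by step. Departure: by leap. Metric position: weak.
Step in, leap out, from a weak position — an escape tone (échappée). (It is the mirror image of the appoggiatura, which leaps in and steps out on a strong beat.)

Escape tone.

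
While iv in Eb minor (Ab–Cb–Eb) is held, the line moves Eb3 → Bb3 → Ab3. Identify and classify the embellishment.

The harmony at that moment is Ab minor triad (Ab, Cb, Eb); Bb3 is not a chord tone.
It is approached by leap up from Eb3 and left by step down to Ab3.
Leap in, step out — an appoggiatura.

Bb3 is an appoggiatura.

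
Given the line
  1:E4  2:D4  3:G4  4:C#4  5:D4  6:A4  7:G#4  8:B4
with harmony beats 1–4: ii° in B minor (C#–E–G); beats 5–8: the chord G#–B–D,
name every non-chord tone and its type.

The harmony at that moment is C# diminished triad (C#, E, G); D4 is not a chord tone.
It is approached by step down from E4 and left by leap up to G4.
Step in, leap out — an escape tone.
The harmony at that moment is G# diminished triad (G#, B, D); A4 is not a chord tone.
It is approached by leap up from D4 and left by step down to G#4.
Leap in, step out — an appoggiatura.

D4 (beat 2) — escape tone; A4 (beat 6) — appoggiatura.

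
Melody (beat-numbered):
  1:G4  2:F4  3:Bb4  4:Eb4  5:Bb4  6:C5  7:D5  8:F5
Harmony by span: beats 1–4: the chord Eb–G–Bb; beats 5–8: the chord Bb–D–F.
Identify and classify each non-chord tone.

The harmony at that moment is Eb major triad (Eb, G, Bb); F4 is not a chord tone.
It is approached by step down from G4 and left by leap up to Bb4.
Step in, leap out — an escape tone.
The harmony at that moment is Bb major triad (Bb, D, F); C5 is not a chord tone.
It is approached by step up from Bb4 and left by step up to D5.
Step in, step out in the same direction — a passing tone.

F4 (beat 2) — escape tone; C5 (beat 6) — passing tone.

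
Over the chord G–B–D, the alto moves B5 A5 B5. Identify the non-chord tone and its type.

The harmony at that moment is G major triad (G, B, D); A5 is not a chord tone.
It is approached by step down from B5 and left by step up to B5.
Step away and step back to the same note — a neighbor tone (lower neighbor).

A5 is a neighbor tone.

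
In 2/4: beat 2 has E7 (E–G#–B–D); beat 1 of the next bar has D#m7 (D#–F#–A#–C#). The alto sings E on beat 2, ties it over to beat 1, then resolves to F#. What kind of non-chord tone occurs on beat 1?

The harmony at that moment is D# minor seventh chord (D#, F#, A#, C#); E is not a chord tone.
It is held over (the same pitch as the preceding E) and left by step up to F#.
Held over from the previous chord and resolving up by step — a retardation.

Retardation.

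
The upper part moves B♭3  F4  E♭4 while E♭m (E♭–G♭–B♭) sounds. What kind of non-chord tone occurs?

The harmony at that moment is E♭ minor triad (E♭, G♭, B♭); F4 is not a chord tone.
It is approached by leap up from B♭3 and left by step down to E♭4.
Leap in, step out — an appoggiatura.

F4 is an appoggiatura.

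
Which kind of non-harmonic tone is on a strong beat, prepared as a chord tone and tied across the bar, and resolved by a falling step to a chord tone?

Approach: by preparation — the pitch is first a chord tone, then held (tied or repeated) while the harmony changes under it. Departure: down by step. Metric position: strong.
A prepared dissonance that resolves downward by step — a suspension. (The same figure resolving upward would be a retardation.)

Suspension.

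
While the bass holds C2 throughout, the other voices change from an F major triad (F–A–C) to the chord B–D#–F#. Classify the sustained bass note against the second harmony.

The harmony at that moment is B major triad (B, D#, F#); C2 is not a chord tone.
It is held over (the same pitch as the preceding C2) and then sustained as the same pitch into the next harmony.
Sustained through a change of harmony — a pedal tone.

Pedal tone (pedal point).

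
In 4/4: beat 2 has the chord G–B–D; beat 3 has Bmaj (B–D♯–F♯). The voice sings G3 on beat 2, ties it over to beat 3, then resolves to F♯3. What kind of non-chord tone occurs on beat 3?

Suspension.

The harmony at that moment is B major triad (B, D♯, F♯); G3 is not a chord tone.
It is held over (the same pitch as the preceding G3) and left by step down to F♯3.
Held over from the previous chord and resolving down by step — a suspension.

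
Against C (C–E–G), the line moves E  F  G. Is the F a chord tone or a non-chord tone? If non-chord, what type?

Non-chord tone — a passing tone.

The harmony at that moment is C major triad (C, E, G); F is not a chord tone.
It is approached by step up from E and left by step up to G.
Step in, step out in the same direction — a passing tone.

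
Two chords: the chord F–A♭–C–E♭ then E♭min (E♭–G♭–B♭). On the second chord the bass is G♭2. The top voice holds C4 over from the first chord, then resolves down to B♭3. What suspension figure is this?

At the second chord the bass is G♭2. The suspended C4 lies a fourth above the bass; after resolving down by step to B♭3, the interval above the bass becomes a third.
Suspension figures are named by those two intervals: 4–3.

4–3 suspension.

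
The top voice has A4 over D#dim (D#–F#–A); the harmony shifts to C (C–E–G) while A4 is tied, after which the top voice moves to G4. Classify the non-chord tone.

A4 is a suspension.

The harmony at that moment is C major triad (C, E, G); A4 is not a chord tone.
It is held over (the same pitch as the preceding A4) and left by step down to G4.
Held over from the previous chord and resolving down by step — a suspension.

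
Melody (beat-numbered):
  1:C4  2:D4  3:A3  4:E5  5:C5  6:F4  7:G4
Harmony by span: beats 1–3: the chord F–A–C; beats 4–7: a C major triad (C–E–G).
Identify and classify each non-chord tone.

D4 (beat 2) — escape tone; F4 (beat 6) — appoggiatura.

The harmony at that moment is F major triad (F, A, C); D4 is not a chord tone.
It is approached by step up from C4 and left by leap down to A3.
Step in, leap out — an escape tone.
The harmony at that moment is C major triad (C, E, G); F4 is not a chord tone.
It is approached by leap down from C5 and left by step up to G4.
Leap in, step out — an appoggiatura.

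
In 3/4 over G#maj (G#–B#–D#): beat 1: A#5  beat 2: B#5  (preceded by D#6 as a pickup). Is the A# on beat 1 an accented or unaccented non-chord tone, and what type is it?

Accented appoggiatura.

The harmony at that moment is G# major triad (G#, B#, D#); A#5 is not a chord tone.
It is approached by leap down from D#6 and left by step up to B#5.
Leap in, step out — an appoggiatura.
It falls on the downbeat, so it is accented.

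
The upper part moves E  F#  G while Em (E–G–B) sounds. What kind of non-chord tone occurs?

The harmony at that moment is E minor triad (E, G, B); F# is not a chord tone.
It is approached by step up from E and left by step up to G.
Step in, step out in the same direction — a passing tone.

F# is a passing tone.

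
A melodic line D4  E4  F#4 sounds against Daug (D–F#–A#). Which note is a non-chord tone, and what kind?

E4 is a passing tone.

The harmony at that moment is D augmented triad (D, F#, A#); E4 is not a chord tone.
It is approached by step up from D4 and left by step up to F#4.
Step in, step out in the same direction — a passing tone.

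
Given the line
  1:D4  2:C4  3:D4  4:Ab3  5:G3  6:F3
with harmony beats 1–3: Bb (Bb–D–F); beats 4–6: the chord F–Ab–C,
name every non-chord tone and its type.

C4 (beat 2) — neighbor tone; G3 (beat 5) — passing tone.

The harmony at that moment is Bb major triad (Bb, D, F); C4 is not a chord tone.
It is approached by step down from D4 and left by step up to D4.
Step away and step back to the same note — a neighbor tone (lower neighbor).
The harmony at that moment is F minor triad (F, Ab, C); G3 is not a chord tone.
It is approached by step down from Ab3 and left by step down to F3.
Step in, step out in the same direction — a passing tone.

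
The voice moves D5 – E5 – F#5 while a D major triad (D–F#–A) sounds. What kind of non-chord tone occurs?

E5 is a passing tone.

The harmony at that moment is D major triad (D, F#, A); E5 is not a chord tone.
It is approached by step up from D5 and left by step up to F#5.
Step in, step out in the same direction — a passing tone.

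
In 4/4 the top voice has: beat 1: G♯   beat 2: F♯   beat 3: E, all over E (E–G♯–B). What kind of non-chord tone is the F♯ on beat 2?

Passing tone.

The harmony at that moment is E major triad (E, G♯, B); F♯ is not a chord tone.
It is approached by step down from G♯ and left by step down to E.
Step in, step out in the same direction — a passing tone.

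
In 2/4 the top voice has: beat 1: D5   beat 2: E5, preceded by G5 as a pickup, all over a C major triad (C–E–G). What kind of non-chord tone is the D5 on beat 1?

Appoggiatura.

The harmony at that moment is C major triad (C, E, G); D5 is not a chord tone.
It is approached by leap down from G5 and left by step up to E5.
Leap in, step out, metrically accented — an appoggiatura.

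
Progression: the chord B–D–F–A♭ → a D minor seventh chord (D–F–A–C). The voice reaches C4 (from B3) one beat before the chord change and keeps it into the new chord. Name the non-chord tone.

C4 is an anticipation.

The harmony at that moment is B diminished seventh chord (B, D, F, A♭); C4 is not a chord tone.
It is approached by step up from B3 and then sustained as the same pitch into the next harmony.
Arriving early and becoming a chord tone when the harmony changes — an anticipation.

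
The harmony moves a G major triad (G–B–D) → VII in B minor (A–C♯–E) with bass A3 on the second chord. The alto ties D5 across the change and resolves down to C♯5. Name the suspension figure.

At the second chord the bass is A3. The suspended D5 lies a fourth above the bass; after resolving down by step to C♯5, the interval above the bass becomes a third.
Suspension figures are named by those two intervals: 4–3.

4–3 suspension.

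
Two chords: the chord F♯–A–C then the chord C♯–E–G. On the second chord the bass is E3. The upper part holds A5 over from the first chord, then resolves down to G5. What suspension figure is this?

4–3 suspension.

At the second chord the bass is E3. The suspended A5 lies a fourth above the bass; after resolving down by step to G5, the interval above the bass becomes a third.
Suspension figures are named by those two intervals: 4–3.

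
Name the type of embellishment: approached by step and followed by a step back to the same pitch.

Approach: by step. Departure: by step in the opposite direction, back to the starting pitch.
Stepwise on both sides but reversing to return to the same chord tone — a neighbor tone. (Had it continued onward in the same direction it would be a passing tone instead.)

Neighbor tone.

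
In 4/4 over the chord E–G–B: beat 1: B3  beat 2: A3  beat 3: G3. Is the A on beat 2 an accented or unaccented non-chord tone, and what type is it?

Unaccented passing tone.

The harmony at that moment is E minor triad (E, G, B); A3 is not a chord tone.
It is approached by step down from B3 and left by step down to G3.
Step in, step out in the same direction — a passing tone.
It falls on a weak beat, so it is unaccented.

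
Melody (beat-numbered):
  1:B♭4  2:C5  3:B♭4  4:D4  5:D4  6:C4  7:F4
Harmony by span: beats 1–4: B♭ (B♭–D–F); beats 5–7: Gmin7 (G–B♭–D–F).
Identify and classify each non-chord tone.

C5 (beat 2) — neighbor tone; C4 (beat 6) — escape tone.

The harmony at that moment is B♭ major triad (B♭, D, F); C5 is not a chord tone.
It is approached by step up from B♭4 and left by step down to B♭4.
Step away and step back to the same note — a neighbor tone (upper neighbor).
The harmony at that moment is G minor seventh chord (G, B♭, D, F); C4 is not a chord tone.
It is approached by step down from D4 and left by leap up to F4.
Step in, leap out — an escape tone.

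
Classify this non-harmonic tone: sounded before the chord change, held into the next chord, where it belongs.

Anticipation.

Approach: ahead of the chord change (typically by step), so it is dissonant against the current harmony. Departure: none — the same pitch is restated or held and is a chord tone of the new harmony.
Dissonant first, consonant once the harmony catches up: the note simply arrives early — an anticipation. (The reverse timing, consonant first and dissonant after the change, would be a suspension or retardation.)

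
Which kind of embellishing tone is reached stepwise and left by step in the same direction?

Passing tone.

Approach: by step. Departure: by step, continuing in the same direction.
Stepwise on both sides with no change of direction means the note fills in the space between two different chord tones — a passing tone. (Had it turned back to its starting note it would be a neighbor tone instead.)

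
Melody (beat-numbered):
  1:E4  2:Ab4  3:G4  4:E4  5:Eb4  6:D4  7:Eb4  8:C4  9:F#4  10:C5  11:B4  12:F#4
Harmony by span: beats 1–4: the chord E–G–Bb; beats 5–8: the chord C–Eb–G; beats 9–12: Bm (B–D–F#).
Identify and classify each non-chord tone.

Ab4 (beat 2) — appoggiatura; D4 (beat 6) — neighbor tone; C5 (beat 10) — appoggiatura.

The harmony at that moment is E diminished triad (E, G, Bb); Ab4 is not a chord tone.
It is approached by leap up from E4 and left by step down to G4.
Leap in, step out — an appoggiatura.
The harmony at that moment is C minor triad (C, Eb, G); D4 is not a chord tone.
It is approached by step down from Eb4 and left by step up to Eb4.
Step away and step back to the same note — a neighbor tone (lower neighbor).
The harmony at that moment is B minor triad (B, D, F#); C5 is not a chord tone.
It is approached by leap up from F#4 and left by step down to B4.
Leap in, step out — an appoggiatura.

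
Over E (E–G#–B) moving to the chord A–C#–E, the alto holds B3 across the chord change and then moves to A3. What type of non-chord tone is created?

The harmony at that moment is A major triad (A, C#, E); B3 is not a chord tone.
It is held over (the same pitch as the preceding B3) and left by step down to A3.
Held over from the previous chord and resolving down by step — a suspension.

B3 is a suspension.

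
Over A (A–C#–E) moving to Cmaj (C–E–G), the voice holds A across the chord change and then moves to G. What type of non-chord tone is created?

A is a suspension.

The harmony at that moment is C major triad (C, E, G); A is not a chord tone.
It is held over (the same pitch as the preceding A) and left by step down to G.
Held over from the previous chord and resolving down by step — a suspension.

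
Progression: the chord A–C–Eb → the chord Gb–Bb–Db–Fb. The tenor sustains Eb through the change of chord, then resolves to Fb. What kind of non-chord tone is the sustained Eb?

Eb is a retardation.

The harmony at that moment is Gb dominant seventh chord (Gb, Bb, Db, Fb); Eb is not a chord tone.
It is held over (the same pitch as the preceding Eb) and left by step up to Fb.
Held over from the previous chord and resolving up by step — a retardation.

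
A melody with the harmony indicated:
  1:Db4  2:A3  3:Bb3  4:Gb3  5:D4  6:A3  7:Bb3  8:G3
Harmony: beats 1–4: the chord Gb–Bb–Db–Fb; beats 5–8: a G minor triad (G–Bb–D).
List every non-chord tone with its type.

The harmony at that moment is Gb dominant seventh chord (Gb, Bb, Db, Fb); A3 is not a chord tone.
It is approached by leap down from Db4 and left by step up to Bb3.
Leap in, step out — an appoggiatura.
The harmony at that moment is G minor triad (G, Bb, D); A3 is not a chord tone.
It is approached by leap down from D4 and left by step up to Bb3.
Leap in, step out — an appoggiatura.

A3 (beat 2) — appoggiatura; A3 (beat 6) — appoggiatura.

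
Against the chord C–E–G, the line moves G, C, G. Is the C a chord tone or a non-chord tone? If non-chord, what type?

Chord tone (the root of C major triad).

C major triad contains C, E, G; C is the root, so it is a chord tone.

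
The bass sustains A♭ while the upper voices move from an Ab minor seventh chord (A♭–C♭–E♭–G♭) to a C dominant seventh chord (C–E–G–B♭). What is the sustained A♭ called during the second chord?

Pedal tone (pedal point).

The harmony at that moment is C dominant seventh chord (C, E, G, B♭); A♭ is not a chord tone.
It is held over (the same pitch as the preceding A♭) and then sustained as the same pitch into the next harmony.
Sustained through a change of harmony — a pedal tone.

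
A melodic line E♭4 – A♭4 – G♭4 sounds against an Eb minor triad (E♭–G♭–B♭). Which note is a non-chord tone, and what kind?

The harmony at that moment is E♭ minor triad (E♭, G♭, B♭); A♭4 is not a chord tone.
It is approached by leap up from E♭4 and left by step down to G♭4.
Leap in, step out — an appoggiatura.

A♭4 is an appoggiatura.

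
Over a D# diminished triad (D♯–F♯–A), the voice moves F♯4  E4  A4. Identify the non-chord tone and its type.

E4 is an escape tone.

The harmony at that moment is D♯ diminished triad (D♯, F♯, A); E4 is not a chord tone.
It is approached by step down from F♯4 and left by leap up to A4.
Step in, leap out — an escape tone.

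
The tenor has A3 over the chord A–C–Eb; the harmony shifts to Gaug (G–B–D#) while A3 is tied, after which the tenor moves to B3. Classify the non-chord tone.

A3 is a retardation.

The harmony at that moment is G augmented triad (G, B, D#); A3 is not a chord tone.
It is held over (the same pitch as the preceding A3) and left by step up to B3.
Held over from the previous chord and resolving up by step — a retardation.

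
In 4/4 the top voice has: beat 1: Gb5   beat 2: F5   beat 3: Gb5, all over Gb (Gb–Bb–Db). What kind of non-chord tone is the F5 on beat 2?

Lower neighbor tone.

The harmony at that moment is Gb major triad (Gb, Bb, Db); F5 is not a chord tone.
It is approached by step down from Gb5 and left by step up to Gb5.
Step away and step back to the same note — a neighbor tone (lower neighbor).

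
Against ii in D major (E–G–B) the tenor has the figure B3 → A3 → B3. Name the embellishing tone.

A3 is a neighbor tone.

The harmony at that moment is E minor triad (E, G, B); A3 is not a chord tone.
It is approached by step down from B3 and left by step up to B3.
Step away and step back to the same note — a neighbor tone (lower neighbor).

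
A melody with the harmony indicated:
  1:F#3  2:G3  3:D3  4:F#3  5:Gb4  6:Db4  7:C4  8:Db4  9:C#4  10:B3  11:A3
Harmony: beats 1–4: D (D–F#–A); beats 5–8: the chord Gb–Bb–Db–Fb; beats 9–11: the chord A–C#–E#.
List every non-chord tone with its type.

G3 (beat 2) — escape tone; C4 (beat 7) — neighbor tone; B3 (beat 10) — passing tone.

The harmony at that moment is D major triad (D, F#, A); G3 is not a chord tone.
It is approached by step up from F#3 and left by leap down to D3.
Step in, leap out — an escape tone.
The harmony at that moment is Gb dominant seventh chord (Gb, Bb, Db, Fb); C4 is not a chord tone.
It is approached by step down from Db4 and left by step up to Db4.
Step away and step back to the same note — a neighbor tone (lower neighbor).
The harmony at that moment is A augmented triad (A, C#, E#); B3 is not a chord tone.
It is approached by step down from C#4 and left by step down to A3.
Step in, step out in the same direction — a passing tone.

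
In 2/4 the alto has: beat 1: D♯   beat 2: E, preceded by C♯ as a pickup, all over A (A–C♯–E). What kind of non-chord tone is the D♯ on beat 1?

The harmony at that moment is A major triad (A, C♯, E); D♯ is not a chord tone.
It is approached by step up from C♯ and left by step up to E.
Step in, step out in the same direction — a passing tone.

Passing tone.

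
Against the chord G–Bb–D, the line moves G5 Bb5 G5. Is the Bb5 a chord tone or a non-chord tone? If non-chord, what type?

Chord tone (the third of G minor triad).

G minor triad contains G, Bb, D; Bb is the third, so it is a chord tone.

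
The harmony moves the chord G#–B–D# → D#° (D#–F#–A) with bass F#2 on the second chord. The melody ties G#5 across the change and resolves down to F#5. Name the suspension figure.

At the second chord the bass is F#2. The suspended G#5 lies a ninth above the bass; after resolving down by step to F#5, the interval above the bass becomes an octave.
Suspension figures are named by those two intervals: 9–8.

9–8 suspension.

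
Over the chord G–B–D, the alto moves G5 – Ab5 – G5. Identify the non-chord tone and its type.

Ab5 is a neighbor tone.

The harmony at that moment is G major triad (G, B, D); Ab5 is not a chord tone.
It is approached by step up from G5 and left by step down to G5.
Step away and step back to the same note — a neighbor tone (upper neighbor).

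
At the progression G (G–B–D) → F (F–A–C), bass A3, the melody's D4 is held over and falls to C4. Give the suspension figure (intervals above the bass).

At the second chord the bass is A3. The suspended D4 lies a fourth above the bass; after resolving down by step to C4, the interval above the bass becomes a third.
Suspension figures are named by those two intervals: 4–3.

4–3 suspension.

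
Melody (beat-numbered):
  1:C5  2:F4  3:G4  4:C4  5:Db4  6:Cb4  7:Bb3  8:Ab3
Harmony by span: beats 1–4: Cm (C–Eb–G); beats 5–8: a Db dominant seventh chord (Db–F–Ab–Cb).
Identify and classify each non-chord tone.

The harmony at that moment is C minor triad (C, Eb, G); F4 is not a chord tone.
It is approached by leap down from C5 and left by step up to G4.
Leap in, step out — an appoggiatura.
The harmony at that moment is Db dominant seventh chord (Db, F, Ab, Cb); Bb3 is not a chord tone.
It is approached by step down from Cb4 and left by step down to Ab3.
Step in, step out in the same direction — a passing tone.

F4 (beat 2) — appoggiatura; Bb3 (beat 7) — passing tone.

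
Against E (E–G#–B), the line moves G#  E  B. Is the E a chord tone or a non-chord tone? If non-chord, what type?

Chord tone (the root of E major triad).

E major triad contains E, G#, B; E is the root, so it is a chord tone.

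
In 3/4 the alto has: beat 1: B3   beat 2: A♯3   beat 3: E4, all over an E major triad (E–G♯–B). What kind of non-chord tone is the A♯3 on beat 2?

The harmony at that moment is E major triad (E, G♯, B); A♯3 is not a chord tone.
It is approached by step down from B3 and left by leap up to E4.
Step in, leap out, on a weak beat — an escape tone.

Escape tone.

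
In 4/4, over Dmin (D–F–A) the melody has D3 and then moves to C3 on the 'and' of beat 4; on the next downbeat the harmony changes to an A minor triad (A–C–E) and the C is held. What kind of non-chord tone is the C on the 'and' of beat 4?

Anticipation.

The harmony at that moment is D minor triad (D, F, A); C3 is not a chord tone.
It is approached by step down from D3 and then sustained as the same pitch into the next harmony.
Arriving early and becoming a chord tone when the harmony changes — an anticipation.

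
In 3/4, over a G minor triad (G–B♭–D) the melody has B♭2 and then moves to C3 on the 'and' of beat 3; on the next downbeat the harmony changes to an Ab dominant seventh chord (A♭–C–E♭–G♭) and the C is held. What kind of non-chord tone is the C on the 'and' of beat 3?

Anticipation.

The harmony at that moment is G minor triad (G, B♭, D); C3 is not a chord tone.
It is approached by step up from B♭2 and then sustained as the same pitch into the next harmony.
Arriving early and becoming a chord tone when the harmony changes — an anticipation.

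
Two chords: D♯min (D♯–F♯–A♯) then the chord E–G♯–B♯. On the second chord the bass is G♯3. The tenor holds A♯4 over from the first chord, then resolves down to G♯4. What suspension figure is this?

At the second chord the bass is G♯3. The suspended A♯4 lies a ninth above the bass; after resolving down by step to G♯4, the interval above the bass becomes an octave.
Suspension figures are named by those two intervals: 9–8.

9–8 suspension.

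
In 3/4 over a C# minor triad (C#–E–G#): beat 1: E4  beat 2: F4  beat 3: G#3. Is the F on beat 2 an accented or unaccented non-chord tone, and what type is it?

Unaccented escape tone.

The harmony at that moment is C# minor triad (C#, E, G#); F4 is not a chord tone.
It is approached by step up from E4 and left by leap down to G#3.
Step in, leap out — an escape tone.
It falls on a weak beat, so it is unaccented.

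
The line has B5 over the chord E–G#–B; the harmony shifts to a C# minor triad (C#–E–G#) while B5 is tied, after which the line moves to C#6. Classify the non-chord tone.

The harmony at that moment is C# minor triad (C#, E, G#); B5 is not a chord tone.
It is held over (the same pitch as the preceding B5) and left by step up to C#6.
Held over from the previous chord and resolving up by step — a retardation.

B5 is a retardation.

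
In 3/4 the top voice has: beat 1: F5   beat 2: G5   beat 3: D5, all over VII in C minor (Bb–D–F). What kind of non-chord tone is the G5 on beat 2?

Escape tone.

The harmony at that moment is Bb major triad (Bb, D, F); G5 is not a chord tone.
It is approached by step up from F5 and left by leap down to D5.
Step in, leap out, on a weak beat — an escape tone.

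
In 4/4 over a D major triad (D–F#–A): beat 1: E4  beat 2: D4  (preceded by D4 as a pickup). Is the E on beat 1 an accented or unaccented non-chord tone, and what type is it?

Accented neighbor tone.

The harmony at that moment is D major triad (D, F#, A); E4 is not a chord tone.
It is approached by step up from D4 and left by step down to D4.
Step away and step back to the same note — a neighbor tone (upper neighbor).
It falls on the downbeat, so it is accented.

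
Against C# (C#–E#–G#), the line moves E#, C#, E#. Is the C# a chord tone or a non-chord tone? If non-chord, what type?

Chord tone (the root of C# major triad).

C# major triad contains C#, E#, G#; C# is the root, so it is a chord tone.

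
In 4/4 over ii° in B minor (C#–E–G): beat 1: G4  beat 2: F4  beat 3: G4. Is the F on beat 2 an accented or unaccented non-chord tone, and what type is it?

The harmony at that moment is C# diminished triad (C#, E, G); F4 is not a chord tone.
It is approached by step down from G4 and left by step up to G4.
Step away and step back to the same note — a neighbor tone (lower neighbor).
It falls on a weak beat, so it is unaccented.

Unaccented neighbor tone.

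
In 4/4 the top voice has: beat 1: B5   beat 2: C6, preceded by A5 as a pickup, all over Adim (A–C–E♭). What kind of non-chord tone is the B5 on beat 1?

Passing tone.

The harmony at that moment is A diminished triad (A, C, E♭); B5 is not a chord tone.
It is approached by step up from A5 and left by step up to C6.
Step in, step out in the same direction — a passing tone.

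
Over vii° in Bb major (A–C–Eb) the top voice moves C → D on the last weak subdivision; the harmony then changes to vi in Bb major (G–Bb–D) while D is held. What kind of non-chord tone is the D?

The harmony at that moment is A diminished triad (A, C, Eb); D is not a chord tone.
It is approached by step up from C and then sustained as the same pitch into the next harmony.
Arriving early and becoming a chord tone when the harmony changes — an anticipation.

D is an anticipation.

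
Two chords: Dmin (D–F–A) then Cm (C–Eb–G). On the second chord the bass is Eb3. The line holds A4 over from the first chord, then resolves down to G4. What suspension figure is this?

At the second chord the bass is Eb3. The suspended A4 lies a fourth above the bass; after resolving down by step to G4, the interval above the bass becomes a third.
Suspension figures are named by those two intervals: 4–3.

4–3 suspension.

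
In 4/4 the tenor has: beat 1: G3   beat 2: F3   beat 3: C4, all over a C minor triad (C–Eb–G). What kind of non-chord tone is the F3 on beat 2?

Escape tone.

The harmony at that moment is C minor triad (C, Eb, G); F3 is not a chord tone.
It is approached by step down from G3 and left by leap up to C4.
Step in, leap out, on a weak beat — an escape tone.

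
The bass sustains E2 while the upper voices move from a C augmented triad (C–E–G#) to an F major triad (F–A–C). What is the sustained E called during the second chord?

The harmony at that moment is F major triad (F, A, C); E2 is not a chord tone.
It is held over (the same pitch as the preceding E2) and then sustained as the same pitch into the next harmony.
Sustained through a change of harmony — a pedal tone.

Pedal tone (pedal point).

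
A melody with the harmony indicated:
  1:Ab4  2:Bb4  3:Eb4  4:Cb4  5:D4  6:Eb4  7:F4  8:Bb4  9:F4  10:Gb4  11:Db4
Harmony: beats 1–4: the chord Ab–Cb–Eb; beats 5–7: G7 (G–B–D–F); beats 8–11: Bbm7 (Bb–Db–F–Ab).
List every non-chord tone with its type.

The harmony at that moment is Ab minor triad (Ab, Cb, Eb); Bb4 is not a chord tone.
It is approached by step up from Ab4 and left by leap down to Eb4.
Step in, leap out — an escape tone.
The harmony at that moment is G dominant seventh chord (G, B, D, F); Eb4 is not a chord tone.
It is approached by step up from D4 and left by step up to F4.
Step in, step out in the same direction — a passing tone.
The harmony at that moment is Bb minor seventh chord (Bb, Db, F, Ab); Gb4 is not a chord tone.
It is approached by step up from F4 and left by leap down to Db4.
Step in, leap out — an escape tone.

Bb4 (beat 2) — escape tone; Eb4 (beat 6) — passing tone; Gb4 (beat 10) — escape tone.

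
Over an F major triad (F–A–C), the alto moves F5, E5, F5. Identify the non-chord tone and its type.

The harmony at that moment is F major triad (F, A, C); E5 is not a chord tone.
It is approached by step down from F5 and left by step up to F5.
Step away and step back to the same note — a neighbor tone (lower neighbor).

E5 is a neighbor tone.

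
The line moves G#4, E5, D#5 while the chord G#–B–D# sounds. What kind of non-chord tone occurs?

The harmony at that moment is G# minor triad (G#, B, D#); E5 is not a chord tone.
It is approached by leap up from G#4 and left by step down to D#5.
Leap in, step out — an appoggiatura.

E5 is an appoggiatura.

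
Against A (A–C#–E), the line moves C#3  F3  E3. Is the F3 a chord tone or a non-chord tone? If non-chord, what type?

Non-chord tone — an appoggiatura.

The harmony at that moment is A major triad (A, C#, E); F3 is not a chord tone.
It is approached by leap up from C#3 and left by step down to E3.
Leap in, step out — an appoggiatura.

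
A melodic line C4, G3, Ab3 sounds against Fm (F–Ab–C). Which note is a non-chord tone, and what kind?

G3 is an appoggiatura.

The harmony at that moment is F minor triad (F, Ab, C); G3 is not a chord tone.
It is approached by leap down from C4 and left by step up to Ab3.
Leap in, step out — an appoggiatura.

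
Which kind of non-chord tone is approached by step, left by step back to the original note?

Neighbor tone.

Approach: by step. Departure: by step in the opposite direction, back to the starting pitch.
Stepwise on both sides but reversing to return to the same chord tone — a neighbor tone. (Had it continued onward in the same direction it would be a passing tone instead.)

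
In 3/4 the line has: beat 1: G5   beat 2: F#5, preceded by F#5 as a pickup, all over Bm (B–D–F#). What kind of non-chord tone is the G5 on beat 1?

Upper neighbor tone.

The harmony at that moment is B minor triad (B, D, F#); G5 is not a chord tone.
It is approached by step up from F#5 and left by step down to F#5.
Step away and step back to the same note — a neighbor tone (upper neighbor).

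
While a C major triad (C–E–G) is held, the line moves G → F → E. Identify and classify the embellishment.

The harmony at that moment is C major triad (C, E, G); F is not a chord tone.
It is approached by step down from G and left by step down to E.
Step in, step out in the same direction — a passing tone.

F is a passing tone.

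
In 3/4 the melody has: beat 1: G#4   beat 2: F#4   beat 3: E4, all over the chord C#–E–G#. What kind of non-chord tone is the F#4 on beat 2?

The harmony at that moment is C# minor triad (C#, E, G#); F#4 is not a chord tone.
It is approached by step down from G#4 and left by step down to E4.
Step in, step out in the same direction — a passing tone.

Passing tone.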